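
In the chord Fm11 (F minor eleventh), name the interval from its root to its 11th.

Fm11 is spelled F, A♭, C, E♭, G, B♭.
The root is F and the 11th is B♭.
F up to B♭ spans 11 letter names and 17 semitones — a perfect eleventh.

perfect 11th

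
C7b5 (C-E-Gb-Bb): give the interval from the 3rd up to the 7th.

3rd = E; 7th = Bb.
5 letter names make it a fifth; at 6 semitones (a half step narrower than perfect) the quality is diminished.
That tritone between 3rd and 7th is what gives the dominant seventh its pull toward resolution.

diminished 5th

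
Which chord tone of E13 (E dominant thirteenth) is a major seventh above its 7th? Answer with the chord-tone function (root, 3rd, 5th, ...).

13th

E13 is spelled E-G#-B-D-F#-C#.
The 7th is D. A major seventh above D is C#.
C# is the chord's 13th.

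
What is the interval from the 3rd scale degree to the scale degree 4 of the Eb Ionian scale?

The scale runs Eb F G Ab Bb C D.
3rd scale degree = G; scale degree 4 = Ab.
2 letter names make it a second; at 1 semitone (a half step narrower than major) the quality is minor.

minor second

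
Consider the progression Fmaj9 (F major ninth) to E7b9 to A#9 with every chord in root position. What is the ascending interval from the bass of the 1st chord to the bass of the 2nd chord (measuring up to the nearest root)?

The roots are F and E.
From F to E is 11 semitones, exactly the major seventh.

major seventh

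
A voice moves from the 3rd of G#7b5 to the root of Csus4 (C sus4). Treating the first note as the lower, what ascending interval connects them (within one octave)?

diminished 2nd

G#7b5 has B# as its 3rd, and Csus4 (C sus4) has C as its root.
2 letter names make it a second; at 0 semitones (a whole step narrower than major) the quality is diminished.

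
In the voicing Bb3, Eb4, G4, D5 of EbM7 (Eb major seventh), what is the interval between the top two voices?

perfect 5th

Those voices are G4 and D5.
From G to D is 7 semitones, exactly the perfect fifth.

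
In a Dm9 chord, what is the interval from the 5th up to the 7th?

minor 3rd

Dmin9: D–F–A–C–E.
The 5th is A and the 7th is C.
A up to C is 3 semitones, a half step narrower than a major third, so the interval is minor.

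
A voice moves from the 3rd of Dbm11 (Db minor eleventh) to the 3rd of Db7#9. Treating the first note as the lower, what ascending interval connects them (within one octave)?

augmented unison

The 3rd of Dbm11 (Db minor eleventh) is Fb; the 3rd of Db7#9 is F.
Fb up to F is 1 semitone, a half step wider than a perfect unison, so the interval is augmented.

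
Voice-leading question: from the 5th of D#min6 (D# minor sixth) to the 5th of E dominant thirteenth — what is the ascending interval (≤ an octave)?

minor second

The 5th of D#min6 (D# minor sixth) is A#; the 5th of E dominant thirteenth is B.
2 letter names make it a second; at 1 semitone (a half step narrower than major) the quality is minor.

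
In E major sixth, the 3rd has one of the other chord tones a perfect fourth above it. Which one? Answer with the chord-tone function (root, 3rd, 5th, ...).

Spelling the chord: E, G♯, B, C♯.
The 3rd is G♯. A perfect fourth above G♯ is C♯.
C♯ is the chord's 6th.

6th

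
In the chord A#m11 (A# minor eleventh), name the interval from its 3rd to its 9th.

major seventh

Spelling the chord: A#–C#–E#–G#–B#–D#.
3rd = C#; 9th = B#.
C# up to B# spans 7 letter names and 11 semitones — a major seventh.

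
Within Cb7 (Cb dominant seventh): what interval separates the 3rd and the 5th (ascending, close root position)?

The chord tones of Cb dominant seventh are Cb-Eb-Gb-Bbb.
The 3rd is Eb and the 5th is Gb.
3 letter names make it a third; at 3 semitones (a half step narrower than major) the quality is minor.

minor third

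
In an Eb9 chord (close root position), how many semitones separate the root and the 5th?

7

Spelling the chord: Eb–G–Bb–Db–F.
Eb to Bb is a perfect fifth: 7 semitones.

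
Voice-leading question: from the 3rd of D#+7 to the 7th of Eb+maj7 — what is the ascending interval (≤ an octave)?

D#+7 has F## as its 3rd, and Eb+maj7 has D as its 7th.
F## up to D is 7 semitones, a whole step narrower than a major sixth, so the interval is diminished.

diminished sixth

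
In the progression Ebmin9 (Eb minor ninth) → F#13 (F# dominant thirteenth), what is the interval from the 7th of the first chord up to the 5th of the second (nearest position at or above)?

The 7th of Ebmin9 (Eb minor ninth) is Db; the 5th of F#13 (F# dominant thirteenth) is C#.
From Db to C#: 12 semitones over a seventh = augmented.

augmented seventh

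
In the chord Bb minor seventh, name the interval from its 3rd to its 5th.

major third

Spelling the chord: Bb, Db, F, Ab.
That puts Db below F.
From Db to F is 4 semitones, exactly the major third.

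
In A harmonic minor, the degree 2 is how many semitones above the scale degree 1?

The scale is A B C D E F G♯.
A up to B is a major second — 2 semitones.

2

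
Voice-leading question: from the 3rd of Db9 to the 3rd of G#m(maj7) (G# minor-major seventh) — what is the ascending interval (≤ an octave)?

The 3rd of Db9 is F; the 3rd of G#m(maj7) (G# minor-major seventh) is B.
F up to B is 6 semitones, a half step wider than a perfect fourth, so the interval is augmented.

augmented fourth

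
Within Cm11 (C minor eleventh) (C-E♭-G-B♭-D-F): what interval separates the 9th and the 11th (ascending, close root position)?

minor 3rd

That puts D below F.
From D to F: 3 semitones over a third = minor.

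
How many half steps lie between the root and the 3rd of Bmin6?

Bmin6 (B minor sixth) is spelled B-D-F#-G#.
B to D is a minor third: 3 semitones.

3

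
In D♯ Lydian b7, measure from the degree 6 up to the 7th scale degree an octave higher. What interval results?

D♯ lydian dominant: D♯ E♯ F𝄪 G𝄪 A♯ B♯ C♯.
The degree 6 is B♯ and the degree 7 (up an octave) is C♯.
9 letter names make it a ninth; at 13 semitones (a half step narrower than major) the quality is minor.

minor ninth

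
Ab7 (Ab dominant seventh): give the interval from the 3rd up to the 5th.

minor third

The chord tones of Ab dominant seventh are Ab, C, Eb, Gb.
So we need the interval from C up to Eb.
From C to Eb: 3 semitones over a third = minor.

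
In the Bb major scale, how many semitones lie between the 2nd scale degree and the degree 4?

3

The scale is Bb C D Eb F G A.
C up to Eb is a minor third — 3 semitones.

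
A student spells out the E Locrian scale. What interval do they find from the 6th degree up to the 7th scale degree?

major second

Spelling the E Locrian scale: E F G A B♭ C D.
That puts C below D.
C up to D spans 2 letter names and 2 semitones — a major second.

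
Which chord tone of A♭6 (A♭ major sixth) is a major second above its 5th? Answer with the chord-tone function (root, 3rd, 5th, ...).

The chord tones of A♭6 are A♭-C-E♭-F.
The 5th is E♭. A major second above E♭ is F.
F is the chord's 6th.

6th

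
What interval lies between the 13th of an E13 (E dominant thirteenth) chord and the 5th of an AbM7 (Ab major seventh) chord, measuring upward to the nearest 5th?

The 13th of E13 (E dominant thirteenth) is C#; the 5th of AbM7 (Ab major seventh) is Eb.
From C# to Eb: 2 semitones over a third = diminished.

diminished 3rd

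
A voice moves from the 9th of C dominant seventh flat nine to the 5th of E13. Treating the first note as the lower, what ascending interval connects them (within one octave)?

The 9th of C dominant seventh flat nine is Db; the 5th of E13 is B.
Db up to B is 10 semitones, a half step wider than a major sixth, so the interval is augmented.

augmented sixth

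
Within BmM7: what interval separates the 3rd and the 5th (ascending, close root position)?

M3

Spelling the chord: B D F♯ A♯.
3rd = D; 5th = F♯.
Counting 3 letters and 4 half steps from D gives a major third.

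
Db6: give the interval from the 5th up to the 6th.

major second

Db6: Db F Ab Bb.
So we need the interval from Ab up to Bb.
Ab up to Bb spans 2 letter names and 2 semitones — a major second.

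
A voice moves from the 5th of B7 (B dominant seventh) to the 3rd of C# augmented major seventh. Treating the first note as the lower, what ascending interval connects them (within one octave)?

major seventh

B7 (B dominant seventh) has F# as its 5th, and C# augmented major seventh has E# as its 3rd.
From F# to E# is 11 semitones, exactly the major seventh.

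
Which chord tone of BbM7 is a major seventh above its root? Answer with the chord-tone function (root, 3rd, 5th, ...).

The chord tones of Bbmaj7 are Bb-D-F-A.
The root is Bb. A major seventh above Bb is A.
A is the chord's 7th.

7th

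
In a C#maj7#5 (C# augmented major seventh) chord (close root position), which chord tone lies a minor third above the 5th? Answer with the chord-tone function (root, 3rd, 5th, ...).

C#maj7#5 (C# augmented major seventh): C#-E#-G##-B#.
The 5th is G##. A minor third above G## is B#.
B# is the chord's 7th.

7th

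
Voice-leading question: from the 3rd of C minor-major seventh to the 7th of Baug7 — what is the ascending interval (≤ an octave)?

augmented fourth

The 3rd of C minor-major seventh is E♭; the 7th of Baug7 is A.
E♭ up to A is 6 semitones, a half step wider than a perfect fourth, so the interval is augmented.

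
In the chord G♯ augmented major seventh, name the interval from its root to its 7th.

M7

The chord tones of G♯maj7#5 are G♯ B♯ D𝄪 F𝄪.
The root is G♯ and the 7th is F𝄪.
G♯ up to F𝄪 spans 7 letter names and 11 semitones — a major seventh.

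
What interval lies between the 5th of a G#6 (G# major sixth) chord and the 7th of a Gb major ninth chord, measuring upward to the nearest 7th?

G#6 (G# major sixth) has D# as its 5th, and Gb major ninth has F as its 7th.
From D# to F: 2 semitones over a third = diminished.

diminished third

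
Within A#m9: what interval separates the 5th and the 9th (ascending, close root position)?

perfect fifth

The chord tones of A#min9 are A#-C#-E#-G#-B#.
That puts E# below B#.
Counting 5 letters and 7 half steps from E# gives a perfect fifth.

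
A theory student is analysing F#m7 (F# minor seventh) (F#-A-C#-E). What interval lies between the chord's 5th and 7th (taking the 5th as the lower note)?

5th = C#; 7th = E.
C# up to E is 3 semitones, a half step narrower than a major third, so the interval is minor.

minor 3rd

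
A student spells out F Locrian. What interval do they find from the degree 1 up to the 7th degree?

F locrian: F Gb Ab Bb Cb Db Eb.
Degree 1 = F; scale degree 7 = Eb.
From F to Eb: 10 semitones over a seventh = minor.

minor seventh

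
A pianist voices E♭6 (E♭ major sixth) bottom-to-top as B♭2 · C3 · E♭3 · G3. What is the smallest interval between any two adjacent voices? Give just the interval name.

Adjacent intervals: B♭2→C3 = major second; C3→E♭3 = minor third; E♭3→G3 = major third.
The smallest is B♭2 to C3, a major second (2 semitones).

major second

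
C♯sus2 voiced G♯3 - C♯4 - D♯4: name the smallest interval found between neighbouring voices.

Adjacent intervals: G♯3→C♯4 = perfect fourth; C♯4→D♯4 = major second.
The smallest is C♯4 to D♯4, a major second (2 semitones).

major second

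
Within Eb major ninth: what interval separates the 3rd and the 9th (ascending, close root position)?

Ebmaj9 (Eb major ninth) is spelled Eb–G–Bb–D–F.
That puts G below F.
From G to F: 10 semitones over a seventh = minor.

minor 7th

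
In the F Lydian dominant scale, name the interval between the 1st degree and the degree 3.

M3

The scale runs F G A B C D Eb.
So we need the interval from F up to A.
Counting 3 letters and 4 half steps from F gives a major third.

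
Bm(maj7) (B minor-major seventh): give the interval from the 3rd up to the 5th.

Bm(maj7) (B minor-major seventh): B D F# A#.
That puts D below F#.
Counting 3 letters and 4 half steps from D gives a major third.

M3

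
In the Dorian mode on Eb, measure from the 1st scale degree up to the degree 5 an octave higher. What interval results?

Spelling the Dorian mode on Eb: Eb F Gb Ab Bb C Db.
That puts Eb below Bb.
Counting 12 letters and 19 half steps from Eb gives a perfect twelfth.

P12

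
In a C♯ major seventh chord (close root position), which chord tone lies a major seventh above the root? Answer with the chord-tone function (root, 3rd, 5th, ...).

7th

C♯maj7 (C♯ major seventh) is spelled C♯–E♯–G♯–B♯.
The root is C♯. A major seventh above C♯ is B♯.
B♯ is the chord's 7th.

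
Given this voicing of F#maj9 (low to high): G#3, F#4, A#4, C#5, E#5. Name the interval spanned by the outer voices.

M13

The outer voices are G#3 and E#5.
Counting 13 letters and 21 half steps from G# gives a major thirteenth.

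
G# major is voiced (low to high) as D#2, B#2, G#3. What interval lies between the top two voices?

Those voices are B#2 and G#3.
6 letter names make it a sixth; at 8 semitones (a half step narrower than major) the quality is minor.

minor sixth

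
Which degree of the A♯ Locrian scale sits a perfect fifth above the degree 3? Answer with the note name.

The scale is A♯ B C♯ D♯ E F♯ G♯.
The degree 3 is C♯; a perfect fifth above that is G♯ — scale degree 7.

G#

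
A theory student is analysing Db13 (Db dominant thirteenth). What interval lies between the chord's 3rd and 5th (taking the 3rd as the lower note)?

Db13 is spelled Db-F-Ab-Cb-Eb-Bb.
That puts F below Ab.
3 letter names make it a third; at 3 semitones (a half step narrower than major) the quality is minor.

minor third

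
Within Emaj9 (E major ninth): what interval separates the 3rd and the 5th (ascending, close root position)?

Emaj9 (E major ninth) is spelled E, G♯, B, D♯, F♯.
3rd = G♯; 5th = B.
From G♯ to B: 3 semitones over a third = minor.

minor 3rd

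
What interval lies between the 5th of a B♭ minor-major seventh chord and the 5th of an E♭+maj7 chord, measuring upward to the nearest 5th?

augmented fourth

The 5th of B♭ minor-major seventh is F; the 5th of E♭+maj7 is B.
From F to B: 6 semitones over a fourth = augmented.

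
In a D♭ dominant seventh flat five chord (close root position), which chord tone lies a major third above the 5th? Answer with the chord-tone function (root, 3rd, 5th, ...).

7th

D♭7b5 (D♭ dominant seventh flat five): D♭, F, A𝄫, C♭.
The 5th is A𝄫. A major third above A𝄫 is C♭.
C♭ is the chord's 7th.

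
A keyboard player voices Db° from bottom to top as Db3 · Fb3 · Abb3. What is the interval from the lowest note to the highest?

diminished fifth

The outer voices are Db3 and Abb3.
5 letter names make it a fifth; at 6 semitones (a half step narrower than perfect) the quality is diminished.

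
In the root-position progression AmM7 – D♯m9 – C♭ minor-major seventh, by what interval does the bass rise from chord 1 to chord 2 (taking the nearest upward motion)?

augmented fourth

The roots are A and D♯.
From A to D♯: 6 semitones over a fourth = augmented.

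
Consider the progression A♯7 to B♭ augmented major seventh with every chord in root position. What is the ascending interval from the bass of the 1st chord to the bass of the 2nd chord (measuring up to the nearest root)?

The roots are A♯ and B♭.
From A♯ to B♭: 0 semitones over a second = diminished.

diminished 2nd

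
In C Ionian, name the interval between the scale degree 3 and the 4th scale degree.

The scale runs C D E F G A B.
So we need the interval from E up to F.
2 letter names make it a second; at 1 semitone (a half step narrower than major) the quality is minor.

minor second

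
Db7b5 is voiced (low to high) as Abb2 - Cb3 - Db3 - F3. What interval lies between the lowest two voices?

major third

Those voices are Abb2 and Cb3.
Counting 3 letters and 4 half steps from Abb gives a major third.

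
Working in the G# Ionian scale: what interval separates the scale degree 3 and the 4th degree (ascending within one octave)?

G# major: G# A# B# C# D# E# F##.
The scale degree 3 is B# and the 4th scale degree is C#.
B# up to C# is 1 semitone, a half step narrower than a major second, so the interval is minor.

minor second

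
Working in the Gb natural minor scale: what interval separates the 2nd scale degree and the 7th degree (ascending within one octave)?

minor sixth

Spelling the Gb natural minor scale: Gb Ab Bbb Cb Db Ebb Fb.
The 2nd scale degree is Ab and the degree 7 is Fb.
From Ab to Fb: 8 semitones over a sixth = minor.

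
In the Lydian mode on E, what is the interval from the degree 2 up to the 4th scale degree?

Spelling the Lydian mode on E: E F♯ G♯ A♯ B C♯ D♯.
That puts F♯ below A♯.
Counting 3 letters and 4 half steps from F♯ gives a major third.

major third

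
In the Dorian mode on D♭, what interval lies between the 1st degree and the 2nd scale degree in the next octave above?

major ninth

The scale runs D♭ E♭ F♭ G♭ A♭ B♭ C♭.
The 1st degree is D♭ and the scale degree 2 (up an octave) is E♭.
D♭ up to E♭ spans 9 letter names and 14 semitones — a major ninth.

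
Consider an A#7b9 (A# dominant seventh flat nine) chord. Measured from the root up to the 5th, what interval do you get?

The chord tones of A#7b9 (A# dominant seventh flat nine) are A#-C##-E#-G#-B.
Root = A#; 5th = E#.
From A# to E# is 7 semitones, exactly the perfect fifth.

perfect 5th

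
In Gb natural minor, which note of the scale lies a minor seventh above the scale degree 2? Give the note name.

The scale is Gb Ab Bbb Cb Db Ebb Fb.
The scale degree 2 is Ab; a minor seventh above that is Gb — scale degree 1.

Gb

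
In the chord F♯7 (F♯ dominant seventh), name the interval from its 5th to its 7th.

F♯7 (F♯ dominant seventh) is spelled F♯, A♯, C♯, E.
5th = C♯; 7th = E.
3 letter names make it a third; at 3 semitones (a half step narrower than major) the quality is minor.

minor 3rd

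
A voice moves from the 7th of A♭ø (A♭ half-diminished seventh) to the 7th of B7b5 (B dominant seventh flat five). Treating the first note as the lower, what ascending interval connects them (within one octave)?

augmented second

The 7th of A♭ø (A♭ half-diminished seventh) is G♭; the 7th of B7b5 (B dominant seventh flat five) is A.
G♭ up to A is 3 semitones, a half step wider than a major second, so the interval is augmented.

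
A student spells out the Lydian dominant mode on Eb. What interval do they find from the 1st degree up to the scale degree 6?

Eb lydian dominant: Eb F G A Bb C Db.
That puts Eb below C.
Eb up to C spans 6 letter names and 9 semitones — a major sixth.

M6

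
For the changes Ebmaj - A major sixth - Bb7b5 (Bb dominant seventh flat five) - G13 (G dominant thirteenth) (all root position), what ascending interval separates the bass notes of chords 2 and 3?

The roots are A and Bb.
A up to Bb is 1 semitone, a half step narrower than a major second, so the interval is minor.

minor second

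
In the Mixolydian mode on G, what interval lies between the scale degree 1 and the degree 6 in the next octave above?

M13

The scale runs G A B C D E F.
The scale degree 1 is G and the 6th scale degree (up an octave) is E.
Counting 13 letters and 21 half steps from G gives a major thirteenth.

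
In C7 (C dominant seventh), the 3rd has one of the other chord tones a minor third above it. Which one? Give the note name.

C dominant seventh: C, E, G, Bb.
The 3rd is E. A minor third above E is G.
G is the chord's 5th.

G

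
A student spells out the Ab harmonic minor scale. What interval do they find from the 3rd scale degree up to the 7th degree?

Spelling the Ab harmonic minor scale: Ab Bb Cb Db Eb Fb G.
So we need the interval from Cb up to G.
From Cb to G: 8 semitones over a fifth = augmented.

augmented 5th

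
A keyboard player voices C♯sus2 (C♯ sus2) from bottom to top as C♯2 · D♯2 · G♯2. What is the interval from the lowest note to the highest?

The outer voices are C♯2 and G♯2.
C♯ up to G♯ spans 5 letter names and 7 semitones — a perfect fifth.

P5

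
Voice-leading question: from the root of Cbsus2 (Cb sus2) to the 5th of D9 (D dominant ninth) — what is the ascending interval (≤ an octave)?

Cbsus2 (Cb sus2) has Cb as its root, and D9 (D dominant ninth) has A as its 5th.
From Cb to A: 10 semitones over a sixth = augmented.

augmented sixth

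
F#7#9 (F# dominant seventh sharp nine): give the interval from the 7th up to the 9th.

augmented third

F# dominant seventh sharp nine is spelled F#, A#, C#, E, G##.
7th = E; 9th = G##.
3 letter names make it a third; at 5 semitones (a half step wider than major) the quality is augmented.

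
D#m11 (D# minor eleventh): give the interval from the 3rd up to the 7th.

The chord tones of D#m11 are D#–F#–A#–C#–E#–G#.
3rd = F#; 7th = C#.
Counting 5 letters and 7 half steps from F# gives a perfect fifth.

perfect fifth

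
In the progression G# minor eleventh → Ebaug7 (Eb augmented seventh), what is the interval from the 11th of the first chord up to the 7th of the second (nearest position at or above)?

G# minor eleventh has C# as its 11th, and Ebaug7 (Eb augmented seventh) has Db as its 7th.
2 letter names make it a second; at 0 semitones (a whole step narrower than major) the quality is diminished.

diminished second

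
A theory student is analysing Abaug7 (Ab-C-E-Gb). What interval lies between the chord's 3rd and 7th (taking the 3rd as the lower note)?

So we need the interval from C up to Gb.
C up to Gb is 6 semitones, a half step narrower than a perfect fifth, so the interval is diminished.

d5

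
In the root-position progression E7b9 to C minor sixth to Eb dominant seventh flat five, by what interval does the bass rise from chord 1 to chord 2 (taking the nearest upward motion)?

m6

The roots are E and C.
From E to C: 8 semitones over a sixth = minor.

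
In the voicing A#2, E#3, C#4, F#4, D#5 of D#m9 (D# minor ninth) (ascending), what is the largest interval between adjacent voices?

Adjacent intervals: A#2→E#3 = perfect fifth; E#3→C#4 = minor sixth; C#4→F#4 = perfect fourth; F#4→D#5 = major sixth.
The largest is F#4 to D#5, a major sixth (9 semitones).

M6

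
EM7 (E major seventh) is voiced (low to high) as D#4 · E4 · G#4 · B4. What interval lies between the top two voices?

Those voices are G#4 and B4.
G# up to B is 3 semitones, a half step narrower than a major third, so the interval is minor.

minor third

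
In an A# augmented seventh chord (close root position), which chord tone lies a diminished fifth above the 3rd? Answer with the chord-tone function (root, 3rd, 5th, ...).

7th

A#aug7 (A# augmented seventh): A#-C##-E##-G#.
The 3rd is C##. A diminished fifth above C## is G#.
G# is the chord's 7th.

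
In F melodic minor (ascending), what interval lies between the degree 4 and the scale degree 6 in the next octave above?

major 10th

The scale runs F G A♭ B♭ C D E.
That puts B♭ below D.
From B♭ to D is 16 semitones, exactly the major tenth.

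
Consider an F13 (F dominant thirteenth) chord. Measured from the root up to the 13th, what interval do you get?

F13 is spelled F, A, C, Eb, G, D.
That puts F below D.
F up to D spans 13 letter names and 21 semitones — a major thirteenth.

M13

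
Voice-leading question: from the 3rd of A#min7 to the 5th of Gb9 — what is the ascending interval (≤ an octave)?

diminished 2nd

The 3rd of A#min7 is C#; the 5th of Gb9 is Db.
From C# to Db: 0 semitones over a second = diminished.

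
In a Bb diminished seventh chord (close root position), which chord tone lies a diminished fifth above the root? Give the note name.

Bb°7 (Bb diminished seventh): Bb–Db–Fb–Abb.
The root is Bb. A diminished fifth above Bb is Fb.
Fb is the chord's 5th.

Fb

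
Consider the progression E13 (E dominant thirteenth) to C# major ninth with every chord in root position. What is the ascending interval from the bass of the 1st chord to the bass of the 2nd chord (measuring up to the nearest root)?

M6

The roots are E and C#.
Counting 6 letters and 9 half steps from E gives a major sixth.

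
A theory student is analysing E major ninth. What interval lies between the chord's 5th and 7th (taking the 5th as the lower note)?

E major ninth is spelled E-G#-B-D#-F#.
That puts B below D#.
Counting 3 letters and 4 half steps from B gives a major third.

M3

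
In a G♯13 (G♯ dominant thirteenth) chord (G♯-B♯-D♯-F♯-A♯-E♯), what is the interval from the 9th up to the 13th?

That puts A♯ below E♯.
From A♯ to E♯ is 7 semitones, exactly the perfect fifth.

perfect fifth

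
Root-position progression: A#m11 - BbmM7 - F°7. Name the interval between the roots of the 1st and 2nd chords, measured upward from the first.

diminished second

The roots are A# and Bb.
A# up to Bb is 0 semitones, a whole step narrower than a major second, so the interval is diminished.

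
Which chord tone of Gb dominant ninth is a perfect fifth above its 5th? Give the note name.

Gb9: Gb, Bb, Db, Fb, Ab.
The 5th is Db. A perfect fifth above Db is Ab.
Ab is the chord's 9th.

Ab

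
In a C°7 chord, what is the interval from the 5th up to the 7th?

Cdim7 (C diminished seventh) is spelled C-E♭-G♭-B𝄫.
That puts G♭ below B𝄫.
G♭ up to B𝄫 is 3 semitones, a half step narrower than a major third, so the interval is minor.

minor third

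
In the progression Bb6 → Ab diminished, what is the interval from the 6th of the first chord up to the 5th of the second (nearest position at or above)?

diminished sixth

Bb6 has G as its 6th, and Ab diminished has Ebb as its 5th.
6 letter names make it a sixth; at 7 semitones (a whole step narrower than major) the quality is diminished.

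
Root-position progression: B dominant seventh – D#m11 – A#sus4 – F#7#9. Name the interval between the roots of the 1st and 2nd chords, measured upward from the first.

The roots are B and D#.
Counting 3 letters and 4 half steps from B gives a major third.

major third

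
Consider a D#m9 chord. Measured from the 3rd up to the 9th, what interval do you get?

M7

Spelling the chord: D#–F#–A#–C#–E#.
The 3rd is F# and the 9th is E#.
F# up to E# spans 7 letter names and 11 semitones — a major seventh.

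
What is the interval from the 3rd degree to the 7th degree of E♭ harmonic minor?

augmented fifth

The scale runs E♭ F G♭ A♭ B♭ C♭ D.
3rd degree = G♭; 7th scale degree = D.
G♭ up to D is 8 semitones, a half step wider than a perfect fifth, so the interval is augmented.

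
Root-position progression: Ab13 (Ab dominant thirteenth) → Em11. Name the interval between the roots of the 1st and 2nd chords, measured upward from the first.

The roots are Ab and E.
From Ab to E: 8 semitones over a fifth = augmented.

augmented 5th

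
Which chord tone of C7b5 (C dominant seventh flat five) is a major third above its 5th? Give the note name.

Bb

C7b5: C, E, Gb, Bb.
The 5th is Gb. A major third above Gb is Bb.
Bb is the chord's 7th.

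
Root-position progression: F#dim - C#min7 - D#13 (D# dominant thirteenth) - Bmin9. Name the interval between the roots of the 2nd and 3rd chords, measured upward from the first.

major second

The roots are C# and D#.
From C# to D# is 2 semitones, exactly the major second.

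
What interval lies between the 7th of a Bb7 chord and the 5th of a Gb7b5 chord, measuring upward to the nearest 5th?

diminished fourth

The 7th of Bb7 is Ab; the 5th of Gb7b5 is Dbb.
From Ab to Dbb: 4 semitones over a fourth = diminished.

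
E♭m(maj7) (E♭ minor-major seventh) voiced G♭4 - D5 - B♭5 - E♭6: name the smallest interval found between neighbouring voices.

Adjacent intervals: G♭4→D5 = augmented fifth; D5→B♭5 = minor sixth; B♭5→E♭6 = perfect fourth.
The smallest is B♭5 to E♭6, a perfect fourth (5 semitones).

P4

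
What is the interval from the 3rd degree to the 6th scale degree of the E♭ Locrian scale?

E♭ locrian: E♭ F♭ G♭ A♭ B𝄫 C♭ D♭.
3rd degree = G♭; 6th scale degree = C♭.
Counting 4 letters and 5 half steps from G♭ gives a perfect fourth.

perfect fourth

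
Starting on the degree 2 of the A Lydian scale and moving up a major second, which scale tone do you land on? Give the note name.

The scale is A B C# D# E F# G#.
The degree 2 is B; a major second above that is C# — scale degree 3.

C#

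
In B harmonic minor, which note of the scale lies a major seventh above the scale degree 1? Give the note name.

The scale is B C♯ D E F♯ G A♯.
The scale degree 1 is B; a major seventh above that is A♯ — scale degree 7.

A#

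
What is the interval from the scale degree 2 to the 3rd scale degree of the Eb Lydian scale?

major second

Spelling the Eb Lydian scale: Eb F G A Bb C D.
The scale degree 2 is F and the 3rd scale degree is G.
Counting 2 letters and 2 half steps from F gives a major second.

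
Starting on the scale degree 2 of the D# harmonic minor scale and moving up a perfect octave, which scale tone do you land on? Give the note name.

The scale is D# E# F# G# A# B C##.
The scale degree 2 is E#; a perfect octave above that is E# — scale degree 2.

E#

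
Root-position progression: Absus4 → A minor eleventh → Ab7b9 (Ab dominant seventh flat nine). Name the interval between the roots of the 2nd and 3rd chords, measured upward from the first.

The roots are A and Ab.
8 letter names make it an octave; at 11 semitones (a half step narrower than perfect) the quality is diminished.

diminished octave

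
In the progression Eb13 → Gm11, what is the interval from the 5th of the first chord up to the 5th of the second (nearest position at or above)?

Eb13 has Bb as its 5th, and Gm11 has D as its 5th.
From Bb to D is 4 semitones, exactly the major third.

M3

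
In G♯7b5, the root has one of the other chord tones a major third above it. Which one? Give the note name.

G♯7b5 (G♯ dominant seventh flat five) is spelled G♯ B♯ D F♯.
The root is G♯. A major third above G♯ is B♯.
B♯ is the chord's 3rd.

B#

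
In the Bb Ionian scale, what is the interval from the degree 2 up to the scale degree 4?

Spelling the Bb Ionian scale: Bb C D Eb F G A.
Degree 2 = C; degree 4 = Eb.
From C to Eb: 3 semitones over a third = minor.

minor third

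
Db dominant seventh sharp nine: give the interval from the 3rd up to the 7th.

Db7#9 is spelled Db, F, Ab, Cb, E.
So we need the interval from F up to Cb.
F up to Cb is 6 semitones, a half step narrower than a perfect fifth, so the interval is diminished.

diminished 5th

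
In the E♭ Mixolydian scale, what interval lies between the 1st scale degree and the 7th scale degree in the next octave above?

The scale runs E♭ F G A♭ B♭ C D♭.
The 1st scale degree is E♭ and the degree 7 (up an octave) is D♭.
From E♭ to D♭: 22 semitones over a fourteenth = minor.

minor 14th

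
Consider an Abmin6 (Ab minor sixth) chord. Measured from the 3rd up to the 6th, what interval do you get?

Abm6: Ab–Cb–Eb–F.
3rd = Cb; 6th = F.
From Cb to F: 6 semitones over a fourth = augmented.

augmented 4th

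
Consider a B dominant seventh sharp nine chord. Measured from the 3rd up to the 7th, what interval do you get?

B7#9 (B dominant seventh sharp nine) is spelled B-D#-F#-A-C##.
The 3rd is D# and the 7th is A.
D# up to A is 6 semitones, a half step narrower than a perfect fifth, so the interval is diminished.

d5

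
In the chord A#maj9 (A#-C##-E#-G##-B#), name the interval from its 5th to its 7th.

The 5th is E# and the 7th is G##.
E# up to G## spans 3 letter names and 4 semitones — a major third.

major third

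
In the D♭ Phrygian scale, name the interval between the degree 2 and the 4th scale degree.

Spelling the D♭ Phrygian scale: D♭ E𝄫 F♭ G♭ A♭ B𝄫 C♭.
That puts E𝄫 below G♭.
Counting 3 letters and 4 half steps from E𝄫 gives a major third.

major third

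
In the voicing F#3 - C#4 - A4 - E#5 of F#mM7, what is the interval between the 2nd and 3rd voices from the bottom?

Those voices are C#4 and A4.
C# up to A is 8 semitones, a half step narrower than a major sixth, so the interval is minor.

minor sixth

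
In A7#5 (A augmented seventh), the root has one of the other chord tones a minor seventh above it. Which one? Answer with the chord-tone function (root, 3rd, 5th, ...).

7th

Spelling the chord: A-C#-E#-G.
The root is A. A minor seventh above A is G.
G is the chord's 7th.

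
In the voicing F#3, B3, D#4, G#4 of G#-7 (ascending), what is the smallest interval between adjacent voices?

Adjacent intervals: F#3→B3 = perfect fourth; B3→D#4 = major third; D#4→G#4 = perfect fourth.
The smallest is B3 to D#4, a major third (4 semitones).

major 3rd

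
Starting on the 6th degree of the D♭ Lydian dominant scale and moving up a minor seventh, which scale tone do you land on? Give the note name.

Ab

The scale is D♭ E♭ F G A♭ B♭ C♭.
The 6th degree is B♭; a minor seventh above that is A♭ — scale degree 5.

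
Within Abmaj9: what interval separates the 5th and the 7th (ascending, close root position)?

major third

The chord tones of Abmaj9 are Ab–C–Eb–G–Bb.
5th = Eb; 7th = G.
Counting 3 letters and 4 half steps from Eb gives a major third.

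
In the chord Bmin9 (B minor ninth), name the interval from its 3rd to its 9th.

major 7th

Bm9: B D F# A C#.
The 3rd is D and the 9th is C#.
From D to C# is 11 semitones, exactly the major seventh.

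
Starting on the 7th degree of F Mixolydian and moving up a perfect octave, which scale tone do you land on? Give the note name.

The scale is F G A B♭ C D E♭.
The 7th degree is E♭; a perfect octave above that is E♭ — scale degree 7.

Eb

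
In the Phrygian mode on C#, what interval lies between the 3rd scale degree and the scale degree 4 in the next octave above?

major 9th

The scale runs C# D E F# G# A B.
3rd scale degree = E; 4th degree (up an octave) = F#.
From E to F# is 14 semitones, exactly the major ninth.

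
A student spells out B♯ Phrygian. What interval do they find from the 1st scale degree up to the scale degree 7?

minor seventh

B♯ phrygian: B♯ C♯ D♯ E♯ F𝄪 G♯ A♯.
That puts B♯ below A♯.
7 letter names make it a seventh; at 10 semitones (a half step narrower than major) the quality is minor.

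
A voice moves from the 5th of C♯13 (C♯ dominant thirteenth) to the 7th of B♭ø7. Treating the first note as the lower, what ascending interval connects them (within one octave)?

diminished second

The 5th of C♯13 (C♯ dominant thirteenth) is G♯; the 7th of B♭ø7 is A♭.
From G♯ to A♭: 0 semitones over a second = diminished.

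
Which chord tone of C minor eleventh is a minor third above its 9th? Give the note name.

Cm11 (C minor eleventh): C–Eb–G–Bb–D–F.
The 9th is D. A minor third above D is F.
F is the chord's 11th.

F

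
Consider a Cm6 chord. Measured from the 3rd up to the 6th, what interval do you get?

C minor sixth is spelled C-Eb-G-A.
3rd = Eb; 6th = A.
Eb up to A is 6 semitones, a half step wider than a perfect fourth, so the interval is augmented.

augmented fourth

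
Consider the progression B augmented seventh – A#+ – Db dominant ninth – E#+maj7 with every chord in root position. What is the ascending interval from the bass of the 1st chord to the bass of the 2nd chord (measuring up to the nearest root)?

The roots are B and A#.
From B to A# is 11 semitones, exactly the major seventh.

M7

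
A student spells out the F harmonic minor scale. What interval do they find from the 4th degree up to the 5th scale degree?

F harmonic minor: F G Ab Bb C Db E.
That puts Bb below C.
Counting 2 letters and 2 half steps from Bb gives a major second.

major second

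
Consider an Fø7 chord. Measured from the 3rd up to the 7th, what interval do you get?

P5

Fm7b5 is spelled F, Ab, Cb, Eb.
The 3rd is Ab and the 7th is Eb.
Counting 5 letters and 7 half steps from Ab gives a perfect fifth.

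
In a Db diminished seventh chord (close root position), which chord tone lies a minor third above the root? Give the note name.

Fb

The chord tones of Db°7 are Db Fb Abb Cbb.
The root is Db. A minor third above Db is Fb.
Fb is the chord's 3rd.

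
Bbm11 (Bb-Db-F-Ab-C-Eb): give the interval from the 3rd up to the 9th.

M7

That puts Db below C.
Db up to C spans 7 letter names and 11 semitones — a major seventh.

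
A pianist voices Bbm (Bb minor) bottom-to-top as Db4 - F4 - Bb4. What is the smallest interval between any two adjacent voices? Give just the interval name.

major third

Adjacent intervals: Db4→F4 = major third; F4→Bb4 = perfect fourth.
The smallest is Db4 to F4, a major third (4 semitones).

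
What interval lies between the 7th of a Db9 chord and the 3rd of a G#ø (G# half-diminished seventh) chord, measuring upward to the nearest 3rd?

augmented seventh

Db9 has Cb as its 7th, and G#ø (G# half-diminished seventh) has B as its 3rd.
Cb up to B is 12 semitones, a half step wider than a major seventh, so the interval is augmented.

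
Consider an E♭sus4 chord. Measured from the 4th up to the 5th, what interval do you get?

E♭sus4: E♭ A♭ B♭.
The 4th is A♭ and the 5th is B♭.
Counting 2 letters and 2 half steps from A♭ gives a major second.

M2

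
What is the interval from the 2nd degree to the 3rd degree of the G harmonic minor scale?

minor 2nd

G harmonic minor: G A Bb C D Eb F#.
That puts A below Bb.
A up to Bb is 1 semitone, a half step narrower than a major second, so the interval is minor.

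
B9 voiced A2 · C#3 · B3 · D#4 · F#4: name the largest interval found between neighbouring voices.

Adjacent intervals: A2→C#3 = major third; C#3→B3 = minor seventh; B3→D#4 = major third; D#4→F#4 = minor third.
The largest is C#3 to B3, a minor seventh (10 semitones).

minor seventh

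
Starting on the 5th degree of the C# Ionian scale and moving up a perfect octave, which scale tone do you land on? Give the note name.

G#

The scale is C# D# E# F# G# A# B#.
The 5th degree is G#; a perfect octave above that is G# — scale degree 5.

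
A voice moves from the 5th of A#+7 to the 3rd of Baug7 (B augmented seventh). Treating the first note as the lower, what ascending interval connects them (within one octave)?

A#+7 has E## as its 5th, and Baug7 (B augmented seventh) has D# as its 3rd.
7 letter names make it a seventh; at 9 semitones (a whole step narrower than major) the quality is diminished.

diminished 7th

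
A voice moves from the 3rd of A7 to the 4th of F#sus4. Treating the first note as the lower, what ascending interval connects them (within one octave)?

minor 7th

A7 has C# as its 3rd, and F#sus4 has B as its 4th.
7 letter names make it a seventh; at 10 semitones (a half step narrower than major) the quality is minor.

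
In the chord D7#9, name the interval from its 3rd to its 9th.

The chord tones of D dominant seventh sharp nine are D-F#-A-C-E#.
3rd = F#; 9th = E#.
F# up to E# spans 7 letter names and 11 semitones — a major seventh.

M7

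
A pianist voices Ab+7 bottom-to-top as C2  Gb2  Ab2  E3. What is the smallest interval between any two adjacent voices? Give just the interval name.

Adjacent intervals: C2→Gb2 = diminished fifth; Gb2→Ab2 = major second; Ab2→E3 = augmented fifth.
The smallest is Gb2 to Ab2, a major second (2 semitones).

major second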